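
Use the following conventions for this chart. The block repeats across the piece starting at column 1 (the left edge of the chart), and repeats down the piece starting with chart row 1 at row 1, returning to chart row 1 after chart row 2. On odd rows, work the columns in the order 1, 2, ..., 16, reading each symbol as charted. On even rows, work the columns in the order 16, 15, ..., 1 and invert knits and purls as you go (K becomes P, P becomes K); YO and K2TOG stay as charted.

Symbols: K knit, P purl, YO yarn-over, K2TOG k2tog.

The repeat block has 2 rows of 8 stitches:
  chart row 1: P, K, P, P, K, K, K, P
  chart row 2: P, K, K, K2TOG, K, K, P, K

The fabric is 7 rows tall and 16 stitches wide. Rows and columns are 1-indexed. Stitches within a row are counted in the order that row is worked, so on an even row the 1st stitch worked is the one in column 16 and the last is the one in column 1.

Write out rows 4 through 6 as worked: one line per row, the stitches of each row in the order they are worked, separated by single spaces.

Result:
P K P P K2TOG P P K P K P P K2TOG P P K
P K P P K K K P P K P P K K K P
P K P P K2TOG P P K P K P P K2TOG P P K

Derivation:
Row 4: chart row 2, WS - tiled (columns 1-16): P K K K2TOG K K P K P K K K2TOG K K P K; work from column 16 back to 1 with K<->P swapped.
Row 5: chart row 1, RS - tile across columns 1-16 and work as-is.
Row 6: chart row 2, WS - tiled (columns 1-16): P K K K2TOG K K P K P K K K2TOG K K P K; work from column 16 back to 1 with K<->P swapped.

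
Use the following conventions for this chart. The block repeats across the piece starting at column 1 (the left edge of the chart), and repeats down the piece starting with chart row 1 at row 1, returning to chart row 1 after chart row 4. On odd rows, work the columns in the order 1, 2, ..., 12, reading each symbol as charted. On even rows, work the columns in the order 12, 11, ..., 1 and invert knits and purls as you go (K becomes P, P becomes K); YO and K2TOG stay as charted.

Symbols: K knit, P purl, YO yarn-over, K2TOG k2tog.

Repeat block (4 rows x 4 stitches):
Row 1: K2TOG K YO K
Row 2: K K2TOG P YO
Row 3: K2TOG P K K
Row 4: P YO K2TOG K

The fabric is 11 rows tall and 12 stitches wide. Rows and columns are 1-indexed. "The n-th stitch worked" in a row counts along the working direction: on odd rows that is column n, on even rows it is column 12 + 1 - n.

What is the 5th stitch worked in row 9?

Row 9 uses chart row ((9-1) mod 4)+1 = 1. Row 9 is odd, so RS.
Chart row 1 tiled across columns 1-12: K2TOG K YO K K2TOG K YO K K2TOG K YO K
Right side: take the tiled row as-is (worked left to right from column 1).
Counting 5 along the worked row gives K2TOG.

== STITCH ==
K2TOG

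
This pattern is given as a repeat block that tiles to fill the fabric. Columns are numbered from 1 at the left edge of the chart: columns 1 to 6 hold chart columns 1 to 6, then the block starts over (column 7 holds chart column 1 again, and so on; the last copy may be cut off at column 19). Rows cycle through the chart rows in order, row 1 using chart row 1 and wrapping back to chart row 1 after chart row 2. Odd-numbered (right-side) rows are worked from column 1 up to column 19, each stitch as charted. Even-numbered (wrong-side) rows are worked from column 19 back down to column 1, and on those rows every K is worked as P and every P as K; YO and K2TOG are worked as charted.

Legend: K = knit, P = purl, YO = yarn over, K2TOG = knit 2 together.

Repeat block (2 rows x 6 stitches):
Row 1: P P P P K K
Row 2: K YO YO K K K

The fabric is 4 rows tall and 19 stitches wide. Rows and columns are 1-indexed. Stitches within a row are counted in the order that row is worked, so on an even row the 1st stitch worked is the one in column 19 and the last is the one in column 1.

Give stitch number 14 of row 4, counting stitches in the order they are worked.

Row 4 uses chart row ((4-1) mod 2)+1 = 2. Row 4 is even, so WS.
Chart row 2 tiled across columns 1-19: K YO YO K K K K YO YO K K K K YO YO K K K K
Wrong side: read the tiled row from column 19 down to 1 and exchange K with P (leave YO, K2TOG).
Row 4 as worked: P P P P YO YO P P P P YO YO P P P P YO YO P
Counting 14 along the worked row gives P.

== STITCH ==
P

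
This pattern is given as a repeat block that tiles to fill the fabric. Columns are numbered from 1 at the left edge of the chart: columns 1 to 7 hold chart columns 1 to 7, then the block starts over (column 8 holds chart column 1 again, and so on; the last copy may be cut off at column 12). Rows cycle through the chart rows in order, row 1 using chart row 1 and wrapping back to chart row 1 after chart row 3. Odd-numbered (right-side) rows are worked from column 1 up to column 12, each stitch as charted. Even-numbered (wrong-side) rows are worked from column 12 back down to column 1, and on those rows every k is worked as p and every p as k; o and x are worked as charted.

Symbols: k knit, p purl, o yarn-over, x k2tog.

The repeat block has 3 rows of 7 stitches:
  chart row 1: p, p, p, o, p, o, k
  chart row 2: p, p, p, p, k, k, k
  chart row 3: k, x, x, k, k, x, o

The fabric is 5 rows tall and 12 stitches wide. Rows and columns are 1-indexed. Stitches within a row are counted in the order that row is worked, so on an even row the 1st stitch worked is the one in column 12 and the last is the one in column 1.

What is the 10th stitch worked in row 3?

== STITCH ==
x

Derivation:
For row 3: chart row = ((3-1) mod 3) + 1 = 3; this is a RS (odd) row.
Chart row 3 tiled across columns 1-12: k x x k k x o k x x k k
RS row: no reversal, no swap; stitch n worked = column n.
The 10th stitch worked is x.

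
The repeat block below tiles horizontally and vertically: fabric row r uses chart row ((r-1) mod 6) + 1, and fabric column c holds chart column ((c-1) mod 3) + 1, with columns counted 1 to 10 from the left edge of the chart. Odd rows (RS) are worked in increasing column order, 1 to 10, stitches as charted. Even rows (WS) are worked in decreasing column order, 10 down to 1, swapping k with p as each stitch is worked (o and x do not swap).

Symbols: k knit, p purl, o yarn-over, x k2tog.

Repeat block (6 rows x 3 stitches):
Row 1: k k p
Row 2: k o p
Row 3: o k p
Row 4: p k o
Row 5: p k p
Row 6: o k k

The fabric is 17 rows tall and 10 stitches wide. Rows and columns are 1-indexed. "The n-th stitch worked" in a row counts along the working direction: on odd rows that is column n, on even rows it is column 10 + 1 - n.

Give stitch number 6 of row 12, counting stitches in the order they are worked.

Stitch:
p

Derivation:
Row 12 uses chart row ((12-1) mod 6)+1 = 6. Row 12 is even, so WS.
Chart row 6 tiled across columns 1-10: o k k o k k o k k o
WS row: flip the tiled sequence (start at column 10) and apply k<->p; o and x stay.
Row 12 as worked: o p p o p p o p p o
The 6th stitch worked is p.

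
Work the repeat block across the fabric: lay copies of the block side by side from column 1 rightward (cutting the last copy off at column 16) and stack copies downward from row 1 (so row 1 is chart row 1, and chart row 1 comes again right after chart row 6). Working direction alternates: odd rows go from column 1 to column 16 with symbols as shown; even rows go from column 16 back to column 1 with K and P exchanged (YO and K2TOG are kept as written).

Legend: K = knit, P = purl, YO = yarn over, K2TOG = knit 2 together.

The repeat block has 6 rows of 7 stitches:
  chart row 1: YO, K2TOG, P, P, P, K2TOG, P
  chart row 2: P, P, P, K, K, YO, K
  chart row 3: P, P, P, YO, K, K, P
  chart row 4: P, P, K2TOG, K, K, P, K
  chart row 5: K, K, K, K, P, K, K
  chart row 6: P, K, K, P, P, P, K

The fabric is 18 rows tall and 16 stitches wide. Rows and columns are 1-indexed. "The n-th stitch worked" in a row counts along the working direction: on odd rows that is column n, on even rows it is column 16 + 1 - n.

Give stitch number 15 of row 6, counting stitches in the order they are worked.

Result:
P

Derivation:
For row 6: chart row = ((6-1) mod 6) + 1 = 6; this is a WS (even) row.
Chart row 6 tiled across columns 1-16: P K K P P P K P K K P P P K P K
Wrong side: read the tiled row from column 16 down to 1 and exchange K with P (leave YO, K2TOG).
Row 6 as worked: P K P K K K P P K P K K K P P K
Counting 15 along the worked row gives P.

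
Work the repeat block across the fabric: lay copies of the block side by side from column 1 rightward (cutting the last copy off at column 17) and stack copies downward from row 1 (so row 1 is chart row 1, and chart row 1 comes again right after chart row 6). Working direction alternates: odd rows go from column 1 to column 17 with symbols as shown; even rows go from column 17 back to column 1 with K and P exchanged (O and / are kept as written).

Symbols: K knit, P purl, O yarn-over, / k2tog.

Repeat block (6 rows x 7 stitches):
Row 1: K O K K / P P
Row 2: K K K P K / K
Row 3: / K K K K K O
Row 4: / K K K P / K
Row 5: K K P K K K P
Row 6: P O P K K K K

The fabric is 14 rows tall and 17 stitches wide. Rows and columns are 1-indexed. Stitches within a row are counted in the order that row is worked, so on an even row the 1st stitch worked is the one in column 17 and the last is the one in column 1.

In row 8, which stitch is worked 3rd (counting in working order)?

Stitch:
P

Derivation:
Row 8 uses chart row ((8-1) mod 6)+1 = 2. Row 8 is even, so WS.
Chart row 2 tiled across columns 1-17: K K K P K / K K K K P K / K K K K
Wrong side: read the tiled row from column 17 down to 1 and exchange K with P (leave O, /).
Row 8 as worked: P P P P / P K P P P P / P K P P P
Stitch 3 in working order -> P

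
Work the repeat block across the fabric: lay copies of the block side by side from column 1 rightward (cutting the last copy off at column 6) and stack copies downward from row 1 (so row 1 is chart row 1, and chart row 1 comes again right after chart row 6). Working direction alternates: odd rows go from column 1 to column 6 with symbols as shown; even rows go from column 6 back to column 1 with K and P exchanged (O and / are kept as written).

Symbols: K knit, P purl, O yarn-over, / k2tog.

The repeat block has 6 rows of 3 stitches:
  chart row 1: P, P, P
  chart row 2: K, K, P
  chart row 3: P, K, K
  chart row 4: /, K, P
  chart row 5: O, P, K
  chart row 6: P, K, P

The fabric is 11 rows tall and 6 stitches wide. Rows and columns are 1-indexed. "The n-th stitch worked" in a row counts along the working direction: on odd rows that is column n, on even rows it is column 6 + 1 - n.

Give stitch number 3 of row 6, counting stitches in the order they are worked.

Result:
K

Derivation:
Row 6 uses chart row ((6-1) mod 6)+1 = 6. Row 6 is even, so WS.
Chart row 6 tiled across columns 1-6: P K P P K P
WS row: flip the tiled sequence (start at column 6) and apply K<->P; O and / stay.
Row 6 as worked: K P K K P K
The 3rd stitch worked is K.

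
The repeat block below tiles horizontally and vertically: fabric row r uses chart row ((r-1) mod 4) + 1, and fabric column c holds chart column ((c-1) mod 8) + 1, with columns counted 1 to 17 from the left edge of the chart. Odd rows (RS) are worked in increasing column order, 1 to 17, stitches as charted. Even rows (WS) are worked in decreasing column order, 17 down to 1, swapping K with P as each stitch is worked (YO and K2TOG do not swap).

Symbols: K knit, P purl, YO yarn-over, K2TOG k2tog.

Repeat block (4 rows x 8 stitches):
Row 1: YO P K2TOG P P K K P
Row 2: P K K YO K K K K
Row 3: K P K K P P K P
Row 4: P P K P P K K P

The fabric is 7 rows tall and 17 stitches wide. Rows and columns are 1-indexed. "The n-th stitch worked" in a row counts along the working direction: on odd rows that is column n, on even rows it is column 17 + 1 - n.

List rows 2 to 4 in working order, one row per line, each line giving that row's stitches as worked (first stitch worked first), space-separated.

Row 2: chart row 2, WS - tiled (columns 1-17): P K K YO K K K K P K K YO K K K K P; work from column 17 back to 1 with K<->P swapped.
Row 3: chart row 3, RS - tile across columns 1-17 and work as-is.
Row 4: chart row 4, WS - tiled (columns 1-17): P P K P P K K P P P K P P K K P P; work from column 17 back to 1 with K<->P swapped.

Rows as worked:
K P P P P YO P P K P P P P YO P P K
K P K K P P K P K P K K P P K P K
K K P P K K P K K K P P K K P K K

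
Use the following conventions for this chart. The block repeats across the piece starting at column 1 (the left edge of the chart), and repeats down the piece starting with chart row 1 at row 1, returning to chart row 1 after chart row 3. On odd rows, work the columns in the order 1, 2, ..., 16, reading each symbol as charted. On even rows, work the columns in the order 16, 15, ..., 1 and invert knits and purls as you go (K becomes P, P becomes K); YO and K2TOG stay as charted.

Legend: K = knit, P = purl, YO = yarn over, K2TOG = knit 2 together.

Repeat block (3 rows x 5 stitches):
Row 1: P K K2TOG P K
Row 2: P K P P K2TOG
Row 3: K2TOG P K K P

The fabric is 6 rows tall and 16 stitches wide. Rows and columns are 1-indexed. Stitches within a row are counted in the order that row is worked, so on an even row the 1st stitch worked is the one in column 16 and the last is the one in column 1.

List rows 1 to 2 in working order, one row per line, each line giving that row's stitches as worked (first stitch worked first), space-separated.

Row 1: chart row 1, RS - tile across columns 1-16 and work as-is.
Row 2: chart row 2, WS - tiled (columns 1-16): P K P P K2TOG P K P P K2TOG P K P P K2TOG P; work from column 16 back to 1 with K<->P swapped.

Result:
P K K2TOG P K P K K2TOG P K P K K2TOG P K P
K K2TOG K K P K K2TOG K K P K K2TOG K K P K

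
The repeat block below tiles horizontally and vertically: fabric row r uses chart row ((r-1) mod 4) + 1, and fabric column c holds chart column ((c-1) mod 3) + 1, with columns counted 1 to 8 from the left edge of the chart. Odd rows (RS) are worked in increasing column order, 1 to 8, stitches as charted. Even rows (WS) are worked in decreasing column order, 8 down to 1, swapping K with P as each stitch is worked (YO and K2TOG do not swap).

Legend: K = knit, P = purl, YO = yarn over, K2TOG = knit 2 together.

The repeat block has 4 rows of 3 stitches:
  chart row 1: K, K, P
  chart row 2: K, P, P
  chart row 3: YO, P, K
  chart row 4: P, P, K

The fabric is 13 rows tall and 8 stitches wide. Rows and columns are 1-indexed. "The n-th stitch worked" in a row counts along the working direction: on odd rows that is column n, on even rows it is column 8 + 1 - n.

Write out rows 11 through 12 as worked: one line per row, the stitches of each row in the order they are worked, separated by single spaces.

Result:
YO P K YO P K YO P
K K P K K P K K

Derivation:
Row 11: chart row 3, RS - tile across columns 1-8 and work as-is.
Row 12: chart row 4, WS - tiled (columns 1-8): P P K P P K P P; work from column 8 back to 1 with K<->P swapped.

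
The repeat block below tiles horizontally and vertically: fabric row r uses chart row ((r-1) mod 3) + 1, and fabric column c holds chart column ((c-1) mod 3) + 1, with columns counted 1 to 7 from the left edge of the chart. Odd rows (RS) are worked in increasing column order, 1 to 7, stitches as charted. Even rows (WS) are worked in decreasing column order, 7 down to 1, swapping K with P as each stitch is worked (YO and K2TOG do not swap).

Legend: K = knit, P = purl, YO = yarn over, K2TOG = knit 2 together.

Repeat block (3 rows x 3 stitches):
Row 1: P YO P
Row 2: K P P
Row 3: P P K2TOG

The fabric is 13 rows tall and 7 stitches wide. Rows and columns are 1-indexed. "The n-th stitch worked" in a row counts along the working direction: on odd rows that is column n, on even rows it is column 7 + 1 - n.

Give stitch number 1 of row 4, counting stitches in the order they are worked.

Row 4: (4-1) mod 3 = 0, so use chart row 1. Even row -> WS.
Chart row 1 tiled across columns 1-7: P YO P P YO P P
Wrong side: read the tiled row from column 7 down to 1 and exchange K with P (leave YO, K2TOG).
Row 4 as worked: K K YO K K YO K
The 1st stitch worked is K.

Result:
K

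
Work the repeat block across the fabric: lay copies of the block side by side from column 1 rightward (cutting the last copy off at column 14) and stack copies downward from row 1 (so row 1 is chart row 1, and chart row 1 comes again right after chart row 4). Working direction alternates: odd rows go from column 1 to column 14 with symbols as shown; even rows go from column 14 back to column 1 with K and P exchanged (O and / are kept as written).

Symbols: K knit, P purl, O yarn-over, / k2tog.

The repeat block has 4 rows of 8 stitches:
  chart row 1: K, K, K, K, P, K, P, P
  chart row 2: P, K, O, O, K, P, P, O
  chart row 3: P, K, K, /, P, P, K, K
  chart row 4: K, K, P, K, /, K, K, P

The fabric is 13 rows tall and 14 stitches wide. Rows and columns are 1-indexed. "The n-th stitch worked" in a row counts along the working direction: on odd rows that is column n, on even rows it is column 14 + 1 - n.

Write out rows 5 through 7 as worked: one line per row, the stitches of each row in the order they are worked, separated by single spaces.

Rows as worked:
K K K K P K P P K K K K P K
K P O O P K O K K P O O P K
P K K / P P K K P K K / P P

Derivation:
Row 5: chart row 1, RS - tile across columns 1-14 and work as-is.
Row 6: chart row 2, WS - tiled (columns 1-14): P K O O K P P O P K O O K P; work from column 14 back to 1 with K<->P swapped.
Row 7: chart row 3, RS - tile across columns 1-14 and work as-is.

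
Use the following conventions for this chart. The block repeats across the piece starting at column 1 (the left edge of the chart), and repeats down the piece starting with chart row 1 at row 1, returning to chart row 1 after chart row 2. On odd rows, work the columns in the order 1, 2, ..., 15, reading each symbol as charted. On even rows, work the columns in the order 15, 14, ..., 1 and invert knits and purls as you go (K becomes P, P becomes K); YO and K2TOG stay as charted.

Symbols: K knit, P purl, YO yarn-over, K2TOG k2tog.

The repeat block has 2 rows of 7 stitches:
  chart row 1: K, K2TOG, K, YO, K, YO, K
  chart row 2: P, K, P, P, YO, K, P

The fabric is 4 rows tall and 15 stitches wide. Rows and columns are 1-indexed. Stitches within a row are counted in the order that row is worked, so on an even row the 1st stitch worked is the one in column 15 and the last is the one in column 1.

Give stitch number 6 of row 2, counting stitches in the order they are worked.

For row 2: chart row = ((2-1) mod 2) + 1 = 2; this is a WS (even) row.
Chart row 2 tiled across columns 1-15: P K P P YO K P P K P P YO K P P
WS: work from column 15 back to column 1 (reverse the tiled row), swapping K<->P (YO and K2TOG unchanged).
Row 2 as worked: K K P YO K K P K K P YO K K P K
Counting 6 along the worked row gives K.

== STITCH ==
K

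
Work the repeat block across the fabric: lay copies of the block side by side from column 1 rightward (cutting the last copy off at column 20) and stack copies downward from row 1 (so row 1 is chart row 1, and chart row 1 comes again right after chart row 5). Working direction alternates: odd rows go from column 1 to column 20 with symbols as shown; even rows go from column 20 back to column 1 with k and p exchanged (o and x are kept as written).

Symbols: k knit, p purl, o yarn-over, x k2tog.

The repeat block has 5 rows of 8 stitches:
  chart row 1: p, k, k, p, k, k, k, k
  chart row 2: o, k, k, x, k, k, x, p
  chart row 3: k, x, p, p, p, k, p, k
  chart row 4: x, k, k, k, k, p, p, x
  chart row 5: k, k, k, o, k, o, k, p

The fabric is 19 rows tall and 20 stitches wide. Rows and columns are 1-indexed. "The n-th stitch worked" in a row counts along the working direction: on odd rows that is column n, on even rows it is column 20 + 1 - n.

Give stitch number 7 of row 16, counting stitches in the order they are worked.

For row 16: chart row = ((16-1) mod 5) + 1 = 1; this is a WS (even) row.
Chart row 1 tiled across columns 1-20: p k k p k k k k p k k p k k k k p k k p
Wrong side: read the tiled row from column 20 down to 1 and exchange k with p (leave o, x).
Row 16 as worked: k p p k p p p p k p p k p p p p k p p k
Stitch 7 in working order -> p

== STITCH ==
p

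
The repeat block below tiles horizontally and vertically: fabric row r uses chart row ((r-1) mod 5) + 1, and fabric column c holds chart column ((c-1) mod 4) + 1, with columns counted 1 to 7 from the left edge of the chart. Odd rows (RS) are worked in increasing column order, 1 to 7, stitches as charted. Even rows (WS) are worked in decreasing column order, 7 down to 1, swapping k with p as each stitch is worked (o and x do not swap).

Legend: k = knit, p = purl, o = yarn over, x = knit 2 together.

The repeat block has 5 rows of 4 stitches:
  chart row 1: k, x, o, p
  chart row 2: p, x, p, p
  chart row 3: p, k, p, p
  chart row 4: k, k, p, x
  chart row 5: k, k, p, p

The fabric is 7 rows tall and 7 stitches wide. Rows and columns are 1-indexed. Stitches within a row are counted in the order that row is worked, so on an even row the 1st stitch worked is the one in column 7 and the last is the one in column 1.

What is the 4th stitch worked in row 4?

Stitch:
x

Derivation:
Row 4 uses chart row ((4-1) mod 5)+1 = 4. Row 4 is even, so WS.
Chart row 4 tiled across columns 1-7: k k p x k k p
WS row: flip the tiled sequence (start at column 7) and apply k<->p; o and x stay.
Row 4 as worked: k p p x k p p
Stitch 4 in working order -> x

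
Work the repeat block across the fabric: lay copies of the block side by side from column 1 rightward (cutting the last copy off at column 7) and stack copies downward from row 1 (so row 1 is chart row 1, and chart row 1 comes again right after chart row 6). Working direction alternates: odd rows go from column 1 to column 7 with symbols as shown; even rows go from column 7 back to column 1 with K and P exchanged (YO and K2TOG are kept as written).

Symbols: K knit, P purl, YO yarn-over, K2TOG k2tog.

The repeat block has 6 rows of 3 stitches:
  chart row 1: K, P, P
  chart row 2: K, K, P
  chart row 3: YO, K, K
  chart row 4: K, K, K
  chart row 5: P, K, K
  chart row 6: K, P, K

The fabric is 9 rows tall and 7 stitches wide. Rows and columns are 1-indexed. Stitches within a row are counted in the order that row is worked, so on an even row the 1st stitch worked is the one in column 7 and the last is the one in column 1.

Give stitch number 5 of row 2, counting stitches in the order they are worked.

== STITCH ==
K

Derivation:
Row 2 uses chart row ((2-1) mod 6)+1 = 2. Row 2 is even, so WS.
Chart row 2 tiled across columns 1-7: K K P K K P K
WS: work from column 7 back to column 1 (reverse the tiled row), swapping K<->P (YO and K2TOG unchanged).
Row 2 as worked: P K P P K P P
Stitch 5 in working order -> K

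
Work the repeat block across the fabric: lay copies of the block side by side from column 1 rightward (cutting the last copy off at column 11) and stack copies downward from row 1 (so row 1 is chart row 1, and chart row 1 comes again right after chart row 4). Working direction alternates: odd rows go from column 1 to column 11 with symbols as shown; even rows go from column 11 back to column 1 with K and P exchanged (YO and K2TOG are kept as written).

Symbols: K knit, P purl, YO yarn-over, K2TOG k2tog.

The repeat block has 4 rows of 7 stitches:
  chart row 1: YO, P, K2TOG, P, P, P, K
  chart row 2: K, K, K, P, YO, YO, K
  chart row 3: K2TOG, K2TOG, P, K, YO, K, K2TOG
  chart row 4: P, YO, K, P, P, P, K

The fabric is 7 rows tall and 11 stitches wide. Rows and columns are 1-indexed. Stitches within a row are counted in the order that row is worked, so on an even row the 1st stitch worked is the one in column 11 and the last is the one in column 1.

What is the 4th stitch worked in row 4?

Row 4 uses chart row ((4-1) mod 4)+1 = 4. Row 4 is even, so WS.
Chart row 4 tiled across columns 1-11: P YO K P P P K P YO K P
Wrong side: read the tiled row from column 11 down to 1 and exchange K with P (leave YO, K2TOG).
Row 4 as worked: K P YO K P K K K P YO K
Counting 4 along the worked row gives K.

Result:
K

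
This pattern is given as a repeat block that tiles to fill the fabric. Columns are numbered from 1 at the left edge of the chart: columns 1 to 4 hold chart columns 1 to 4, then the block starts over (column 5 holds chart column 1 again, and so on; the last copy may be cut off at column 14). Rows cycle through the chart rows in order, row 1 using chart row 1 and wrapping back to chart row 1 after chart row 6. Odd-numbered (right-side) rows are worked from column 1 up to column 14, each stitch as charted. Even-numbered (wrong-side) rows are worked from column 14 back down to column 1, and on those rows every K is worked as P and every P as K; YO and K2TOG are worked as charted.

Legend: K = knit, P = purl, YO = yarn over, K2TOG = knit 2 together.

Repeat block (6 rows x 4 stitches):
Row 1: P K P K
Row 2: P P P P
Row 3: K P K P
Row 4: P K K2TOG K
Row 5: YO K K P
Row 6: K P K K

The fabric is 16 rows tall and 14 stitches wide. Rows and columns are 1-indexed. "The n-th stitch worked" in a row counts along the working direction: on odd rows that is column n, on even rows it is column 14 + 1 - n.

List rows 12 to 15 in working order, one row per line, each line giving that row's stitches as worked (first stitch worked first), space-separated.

Rows as worked:
K P P P K P P P K P P P K P
P K P K P K P K P K P K P K
K K K K K K K K K K K K K K
K P K P K P K P K P K P K P

Derivation:
Row 12: chart row 6, WS - tiled (columns 1-14): K P K K K P K K K P K K K P; work from column 14 back to 1 with K<->P swapped.
Row 13: chart row 1, RS - tile across columns 1-14 and work as-is.
Row 14: chart row 2, WS - tiled (columns 1-14): P P P P P P P P P P P P P P; work from column 14 back to 1 with K<->P swapped.
Row 15: chart row 3, RS - tile across columns 1-14 and work as-is.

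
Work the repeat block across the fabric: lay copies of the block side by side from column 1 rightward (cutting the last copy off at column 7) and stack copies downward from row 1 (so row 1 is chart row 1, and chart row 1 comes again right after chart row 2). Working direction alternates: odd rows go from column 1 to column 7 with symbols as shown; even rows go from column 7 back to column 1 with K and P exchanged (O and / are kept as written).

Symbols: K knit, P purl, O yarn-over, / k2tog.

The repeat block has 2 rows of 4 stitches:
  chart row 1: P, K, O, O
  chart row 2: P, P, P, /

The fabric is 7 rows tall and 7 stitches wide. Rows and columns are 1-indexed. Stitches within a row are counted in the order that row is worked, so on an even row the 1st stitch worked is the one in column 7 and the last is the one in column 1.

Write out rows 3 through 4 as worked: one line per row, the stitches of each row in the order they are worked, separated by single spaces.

Result:
P K O O P K O
K K K / K K K

Derivation:
Row 3: chart row 1, RS - tile across columns 1-7 and work as-is.
Row 4: chart row 2, WS - tiled (columns 1-7): P P P / P P P; work from column 7 back to 1 with K<->P swapped.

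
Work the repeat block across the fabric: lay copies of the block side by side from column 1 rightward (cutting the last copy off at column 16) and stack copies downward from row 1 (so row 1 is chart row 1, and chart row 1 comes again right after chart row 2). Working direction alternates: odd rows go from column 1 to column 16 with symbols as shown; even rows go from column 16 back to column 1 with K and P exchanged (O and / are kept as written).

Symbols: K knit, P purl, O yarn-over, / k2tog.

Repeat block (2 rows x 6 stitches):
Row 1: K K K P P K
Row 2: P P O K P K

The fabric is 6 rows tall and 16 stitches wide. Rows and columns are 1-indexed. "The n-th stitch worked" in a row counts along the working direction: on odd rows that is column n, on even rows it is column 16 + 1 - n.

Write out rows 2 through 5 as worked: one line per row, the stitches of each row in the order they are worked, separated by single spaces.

Result:
P O K K P K P O K K P K P O K K
K K K P P K K K K P P K K K K P
P O K K P K P O K K P K P O K K
K K K P P K K K K P P K K K K P

Derivation:
Row 2: chart row 2, WS - tiled (columns 1-16): P P O K P K P P O K P K P P O K; work from column 16 back to 1 with K<->P swapped.
Row 3: chart row 1, RS - tile across columns 1-16 and work as-is.
Row 4: chart row 2, WS - tiled (columns 1-16): P P O K P K P P O K P K P P O K; work from column 16 back to 1 with K<->P swapped.
Row 5: chart row 1, RS - tile across columns 1-16 and work as-is.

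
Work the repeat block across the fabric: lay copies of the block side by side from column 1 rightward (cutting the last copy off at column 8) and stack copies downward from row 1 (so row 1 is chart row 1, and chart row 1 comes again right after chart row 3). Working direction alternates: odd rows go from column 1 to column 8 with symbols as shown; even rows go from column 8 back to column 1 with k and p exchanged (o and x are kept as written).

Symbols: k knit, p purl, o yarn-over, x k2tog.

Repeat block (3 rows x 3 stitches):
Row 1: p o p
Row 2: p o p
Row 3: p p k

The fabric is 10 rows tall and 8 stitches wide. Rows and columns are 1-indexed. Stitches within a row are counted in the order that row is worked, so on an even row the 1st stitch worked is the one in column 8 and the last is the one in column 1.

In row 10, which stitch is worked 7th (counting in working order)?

Row 10: (10-1) mod 3 = 0, so use chart row 1. Even row -> WS.
Chart row 1 tiled across columns 1-8: p o p p o p p o
WS row: flip the tiled sequence (start at column 8) and apply k<->p; o and x stay.
Row 10 as worked: o k k o k k o k
Counting 7 along the worked row gives o.

Stitch:
o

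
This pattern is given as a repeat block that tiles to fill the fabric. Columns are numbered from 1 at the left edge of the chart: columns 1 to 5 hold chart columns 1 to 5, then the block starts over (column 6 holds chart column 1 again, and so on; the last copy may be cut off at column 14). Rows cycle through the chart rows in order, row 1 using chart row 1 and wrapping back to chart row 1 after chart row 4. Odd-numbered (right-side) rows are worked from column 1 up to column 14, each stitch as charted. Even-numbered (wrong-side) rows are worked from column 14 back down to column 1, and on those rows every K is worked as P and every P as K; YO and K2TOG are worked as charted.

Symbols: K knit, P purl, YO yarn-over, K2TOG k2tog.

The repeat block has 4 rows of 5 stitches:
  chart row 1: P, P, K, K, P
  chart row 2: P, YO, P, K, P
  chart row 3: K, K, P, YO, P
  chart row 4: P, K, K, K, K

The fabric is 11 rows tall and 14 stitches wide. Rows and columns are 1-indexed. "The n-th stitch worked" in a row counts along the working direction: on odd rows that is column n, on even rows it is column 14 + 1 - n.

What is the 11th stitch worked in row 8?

Result:
P

Derivation:
Row 8: (8-1) mod 4 = 3, so use chart row 4. Even row -> WS.
Chart row 4 tiled across columns 1-14: P K K K K P K K K K P K K K
WS: work from column 14 back to column 1 (reverse the tiled row), swapping K<->P (YO and K2TOG unchanged).
Row 8 as worked: P P P K P P P P K P P P P K
The 11th stitch worked is P.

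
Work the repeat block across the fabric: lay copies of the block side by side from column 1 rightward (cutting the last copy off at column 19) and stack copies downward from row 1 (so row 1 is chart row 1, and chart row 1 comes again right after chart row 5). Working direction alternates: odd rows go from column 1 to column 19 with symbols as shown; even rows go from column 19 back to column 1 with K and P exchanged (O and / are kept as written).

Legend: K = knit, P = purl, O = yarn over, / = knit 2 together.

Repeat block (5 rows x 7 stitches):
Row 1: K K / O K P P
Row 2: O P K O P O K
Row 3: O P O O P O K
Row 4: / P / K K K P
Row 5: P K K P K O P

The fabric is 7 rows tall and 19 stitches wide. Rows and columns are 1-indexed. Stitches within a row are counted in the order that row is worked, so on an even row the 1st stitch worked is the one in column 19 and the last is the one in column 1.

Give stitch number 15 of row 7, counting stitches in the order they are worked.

Result:
O

Derivation:
Row 7: (7-1) mod 5 = 1, so use chart row 2. Odd row -> RS.
Chart row 2 tiled across columns 1-19: O P K O P O K O P K O P O K O P K O P
Right side: take the tiled row as-is (worked left to right from column 1).
Counting 15 along the worked row gives O.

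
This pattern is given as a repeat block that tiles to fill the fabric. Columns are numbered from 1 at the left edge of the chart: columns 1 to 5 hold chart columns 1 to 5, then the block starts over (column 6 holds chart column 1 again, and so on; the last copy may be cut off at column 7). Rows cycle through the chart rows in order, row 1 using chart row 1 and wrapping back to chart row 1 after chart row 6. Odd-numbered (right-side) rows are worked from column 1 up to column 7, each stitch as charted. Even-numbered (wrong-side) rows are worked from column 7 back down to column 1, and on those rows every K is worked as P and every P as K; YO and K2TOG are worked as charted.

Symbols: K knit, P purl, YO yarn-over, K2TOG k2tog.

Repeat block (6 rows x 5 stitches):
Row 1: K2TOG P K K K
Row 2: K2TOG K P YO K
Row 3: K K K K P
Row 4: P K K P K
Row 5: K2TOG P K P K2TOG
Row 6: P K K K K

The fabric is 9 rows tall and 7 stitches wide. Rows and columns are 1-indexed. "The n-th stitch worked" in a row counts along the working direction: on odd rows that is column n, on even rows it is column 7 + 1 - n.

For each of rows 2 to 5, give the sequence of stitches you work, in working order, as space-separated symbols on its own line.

Result:
P K2TOG P YO K P K2TOG
K K K K P K K
P K P K P P K
K2TOG P K P K2TOG K2TOG P

Derivation:
Row 2: chart row 2, WS - tiled (columns 1-7): K2TOG K P YO K K2TOG K; work from column 7 back to 1 with K<->P swapped.
Row 3: chart row 3, RS - tile across columns 1-7 and work as-is.
Row 4: chart row 4, WS - tiled (columns 1-7): P K K P K P K; work from column 7 back to 1 with K<->P swapped.
Row 5: chart row 5, RS - tile across columns 1-7 and work as-is.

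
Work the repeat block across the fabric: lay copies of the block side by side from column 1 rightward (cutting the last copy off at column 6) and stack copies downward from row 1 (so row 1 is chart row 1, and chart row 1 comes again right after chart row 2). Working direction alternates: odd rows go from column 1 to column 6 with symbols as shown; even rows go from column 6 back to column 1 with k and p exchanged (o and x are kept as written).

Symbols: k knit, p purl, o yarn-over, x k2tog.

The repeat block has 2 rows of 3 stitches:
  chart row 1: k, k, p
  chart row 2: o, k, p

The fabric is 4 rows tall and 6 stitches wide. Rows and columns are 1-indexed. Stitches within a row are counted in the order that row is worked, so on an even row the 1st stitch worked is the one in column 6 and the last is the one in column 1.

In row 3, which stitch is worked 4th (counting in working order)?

Stitch:
k

Derivation:
Row 3: (3-1) mod 2 = 0, so use chart row 1. Odd row -> RS.
Chart row 1 tiled across columns 1-6: k k p k k p
RS row: no reversal, no swap; stitch n worked = column n.
Counting 4 along the worked row gives k.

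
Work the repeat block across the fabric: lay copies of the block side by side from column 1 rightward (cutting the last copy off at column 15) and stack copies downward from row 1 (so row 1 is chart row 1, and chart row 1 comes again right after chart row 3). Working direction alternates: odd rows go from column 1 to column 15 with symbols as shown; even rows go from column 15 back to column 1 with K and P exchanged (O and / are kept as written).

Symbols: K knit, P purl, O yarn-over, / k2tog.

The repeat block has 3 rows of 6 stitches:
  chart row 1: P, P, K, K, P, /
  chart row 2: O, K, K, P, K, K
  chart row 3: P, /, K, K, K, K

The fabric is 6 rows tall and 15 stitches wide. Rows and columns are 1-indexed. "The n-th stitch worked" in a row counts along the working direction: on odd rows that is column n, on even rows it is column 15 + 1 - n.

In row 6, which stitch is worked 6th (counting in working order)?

Result:
P

Derivation:
Row 6 uses chart row ((6-1) mod 3)+1 = 3. Row 6 is even, so WS.
Chart row 3 tiled across columns 1-15: P / K K K K P / K K K K P / K
Wrong side: read the tiled row from column 15 down to 1 and exchange K with P (leave O, /).
Row 6 as worked: P / K P P P P / K P P P P / K
The 6th stitch worked is P.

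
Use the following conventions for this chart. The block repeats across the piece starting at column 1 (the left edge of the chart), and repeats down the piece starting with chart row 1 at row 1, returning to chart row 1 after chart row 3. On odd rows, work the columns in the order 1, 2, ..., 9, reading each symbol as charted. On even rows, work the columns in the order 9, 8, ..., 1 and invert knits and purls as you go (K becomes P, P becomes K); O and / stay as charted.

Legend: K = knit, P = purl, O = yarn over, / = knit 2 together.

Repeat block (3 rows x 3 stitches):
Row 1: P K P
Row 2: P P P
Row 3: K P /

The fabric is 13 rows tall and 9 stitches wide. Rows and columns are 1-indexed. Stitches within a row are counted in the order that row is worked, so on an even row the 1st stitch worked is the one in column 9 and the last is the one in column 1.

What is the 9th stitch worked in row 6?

For row 6: chart row = ((6-1) mod 3) + 1 = 3; this is a WS (even) row.
Chart row 3 tiled across columns 1-9: K P / K P / K P /
Wrong side: read the tiled row from column 9 down to 1 and exchange K with P (leave O, /).
Row 6 as worked: / K P / K P / K P
The 9th stitch worked is P.

Result:
P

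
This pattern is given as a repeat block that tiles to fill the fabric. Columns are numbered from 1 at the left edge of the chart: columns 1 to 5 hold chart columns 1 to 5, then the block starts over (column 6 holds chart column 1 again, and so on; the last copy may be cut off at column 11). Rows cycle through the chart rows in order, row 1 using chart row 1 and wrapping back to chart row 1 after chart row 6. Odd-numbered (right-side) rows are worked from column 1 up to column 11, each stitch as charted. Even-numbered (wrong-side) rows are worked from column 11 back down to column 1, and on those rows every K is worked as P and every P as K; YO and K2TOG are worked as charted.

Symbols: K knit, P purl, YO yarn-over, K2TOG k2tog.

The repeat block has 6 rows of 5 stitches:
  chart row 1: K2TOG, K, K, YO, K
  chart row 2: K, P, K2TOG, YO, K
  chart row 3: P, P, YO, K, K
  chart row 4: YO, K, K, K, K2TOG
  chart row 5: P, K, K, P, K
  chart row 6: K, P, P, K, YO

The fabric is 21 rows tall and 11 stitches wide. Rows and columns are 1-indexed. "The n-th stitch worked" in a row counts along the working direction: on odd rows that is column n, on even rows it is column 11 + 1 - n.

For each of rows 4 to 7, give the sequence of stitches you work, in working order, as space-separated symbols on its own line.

== ROWS AS WORKED ==
YO K2TOG P P P YO K2TOG P P P YO
P K K P K P K K P K P
P YO P K K P YO P K K P
K2TOG K K YO K K2TOG K K YO K K2TOG

Derivation:
Row 4: chart row 4, WS - tiled (columns 1-11): YO K K K K2TOG YO K K K K2TOG YO; work from column 11 back to 1 with K<->P swapped.
Row 5: chart row 5, RS - tile across columns 1-11 and work as-is.
Row 6: chart row 6, WS - tiled (columns 1-11): K P P K YO K P P K YO K; work from column 11 back to 1 with K<->P swapped.
Row 7: chart row 1, RS - tile across columns 1-11 and work as-is.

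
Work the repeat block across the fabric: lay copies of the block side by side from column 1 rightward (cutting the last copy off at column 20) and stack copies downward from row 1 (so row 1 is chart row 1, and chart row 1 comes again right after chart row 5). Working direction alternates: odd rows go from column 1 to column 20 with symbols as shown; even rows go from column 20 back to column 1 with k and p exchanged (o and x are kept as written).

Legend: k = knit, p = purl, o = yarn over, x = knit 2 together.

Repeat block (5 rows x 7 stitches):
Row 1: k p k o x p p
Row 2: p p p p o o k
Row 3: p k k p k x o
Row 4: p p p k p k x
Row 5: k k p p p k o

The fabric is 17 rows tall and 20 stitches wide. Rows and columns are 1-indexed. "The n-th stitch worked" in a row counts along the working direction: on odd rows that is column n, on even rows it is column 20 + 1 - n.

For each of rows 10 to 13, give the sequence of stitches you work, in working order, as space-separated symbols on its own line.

Result:
p k k k p p o p k k k p p o p k k k p p
k p k o x p p k p k o x p p k p k o x p
o o k k k k p o o k k k k p o o k k k k
p k k p k x o p k k p k x o p k k p k x

Derivation:
Row 10: chart row 5, WS - tiled (columns 1-20): k k p p p k o k k p p p k o k k p p p k; work from column 20 back to 1 with k<->p swapped.
Row 11: chart row 1, RS - tile across columns 1-20 and work as-is.
Row 12: chart row 2, WS - tiled (columns 1-20): p p p p o o k p p p p o o k p p p p o o; work from column 20 back to 1 with k<->p swapped.
Row 13: chart row 3, RS - tile across columns 1-20 and work as-is.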